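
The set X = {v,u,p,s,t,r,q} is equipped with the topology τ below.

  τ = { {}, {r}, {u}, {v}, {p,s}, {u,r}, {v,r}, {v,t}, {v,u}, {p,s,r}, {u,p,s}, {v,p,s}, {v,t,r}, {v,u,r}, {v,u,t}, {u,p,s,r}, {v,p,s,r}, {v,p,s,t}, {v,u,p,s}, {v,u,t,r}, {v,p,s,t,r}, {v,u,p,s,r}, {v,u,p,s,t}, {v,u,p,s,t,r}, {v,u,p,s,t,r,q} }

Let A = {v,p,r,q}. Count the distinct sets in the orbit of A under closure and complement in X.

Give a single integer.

12

X∖A={u,s,t}, int(X∖A)={u}, hence cl(A)={v,p,s,t,r,q}
Orbit (k=closure, c=complement):
  1. A     = {v,p,r,q}
  2. kA    = {v,p,s,t,r,q}
  3. cA    = {u,s,t}
  4. ckA   = {u}
  5. kcA   = {u,p,s,t,q}
  6. kckA  = {u,q}
  7. ckcA  = {v,r}
  8. ckckA = {v,p,s,t,r}
  9. kckcA = {v,t,r,q}
  10. ckckcA = {u,p,s}
  11. kckckcA = {u,p,s,q}
  12. ckckckcA = {v,t,r}
(closed under both — stop)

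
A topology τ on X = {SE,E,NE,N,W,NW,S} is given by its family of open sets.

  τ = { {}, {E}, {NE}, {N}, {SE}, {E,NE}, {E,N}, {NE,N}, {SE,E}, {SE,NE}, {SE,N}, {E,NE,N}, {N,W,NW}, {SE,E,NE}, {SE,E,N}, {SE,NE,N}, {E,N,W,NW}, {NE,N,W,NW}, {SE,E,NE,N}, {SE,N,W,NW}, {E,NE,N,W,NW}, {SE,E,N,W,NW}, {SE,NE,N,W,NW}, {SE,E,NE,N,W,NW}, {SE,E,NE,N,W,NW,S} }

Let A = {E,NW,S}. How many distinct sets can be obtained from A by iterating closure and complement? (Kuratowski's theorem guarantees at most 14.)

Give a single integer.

closure: X∖int(X∖A) = X∖{SE,NE,N} = {E,W,NW,S}
Let k=closure and c=complement:
  1. A     = {E,NW,S}
  2. kA    = {E,W,NW,S}
  3. cA    = {SE,NE,N,W}
  4. ckA   = {SE,NE,N}
  5. kcA   = {SE,NE,N,W,NW,S}
  6. ckcA  = {E}
  7. kckcA = {E,S}
  8. ckckcA = {SE,NE,N,W,NW}
— saturated at 8

8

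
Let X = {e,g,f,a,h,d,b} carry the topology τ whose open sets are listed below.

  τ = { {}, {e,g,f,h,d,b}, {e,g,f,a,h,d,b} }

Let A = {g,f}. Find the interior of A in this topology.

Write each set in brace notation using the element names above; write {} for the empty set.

opens ⊆ A: {}; union → int = {}

{}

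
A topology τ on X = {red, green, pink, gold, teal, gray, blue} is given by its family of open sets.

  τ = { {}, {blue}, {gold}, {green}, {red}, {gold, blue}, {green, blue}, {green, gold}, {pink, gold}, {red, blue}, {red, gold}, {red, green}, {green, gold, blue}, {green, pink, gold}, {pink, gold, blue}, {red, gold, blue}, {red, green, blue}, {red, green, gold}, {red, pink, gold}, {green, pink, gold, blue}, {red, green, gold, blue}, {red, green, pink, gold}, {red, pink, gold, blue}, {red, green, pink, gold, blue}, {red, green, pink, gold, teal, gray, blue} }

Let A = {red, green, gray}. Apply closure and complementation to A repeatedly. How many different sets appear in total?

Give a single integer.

cl via duality: int({pink, gold, teal, blue}) = {pink, gold, blue}, so X∖{pink, gold, blue} = {red, green, teal, gray}
Write k for closure, c for complement:
  1. A     = {red, green, gray}
  2. kA    = {red, green, teal, gray}
  3. cA    = {pink, gold, teal, blue}
  4. ckA   = {pink, gold, blue}
  5. kcA   = {pink, gold, teal, gray, blue}
  6. ckcA  = {red, green}
applying k or c yields no new set

6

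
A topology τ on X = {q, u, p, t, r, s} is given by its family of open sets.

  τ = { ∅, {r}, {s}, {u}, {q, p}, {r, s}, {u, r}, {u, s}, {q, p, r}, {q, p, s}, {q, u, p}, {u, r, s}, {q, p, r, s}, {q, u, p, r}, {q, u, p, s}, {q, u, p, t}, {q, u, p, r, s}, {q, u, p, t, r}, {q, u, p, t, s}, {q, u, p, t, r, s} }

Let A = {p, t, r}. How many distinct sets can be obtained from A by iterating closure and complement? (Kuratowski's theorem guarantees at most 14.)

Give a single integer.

8

closure: X∖int(X∖A) = X∖{u, s} = {q, p, t, r}
Let k=closure and c=complement:
  1. A     = {p, t, r}
  2. kA    = {q, p, t, r}
  3. cA    = {q, u, s}
  4. ckA   = {u, s}
  5. kcA   = {q, u, p, t, s}
  6. kckA  = {u, t, s}
  7. ckcA  = {r}
  8. ckckA = {q, p, r}
— saturated at 8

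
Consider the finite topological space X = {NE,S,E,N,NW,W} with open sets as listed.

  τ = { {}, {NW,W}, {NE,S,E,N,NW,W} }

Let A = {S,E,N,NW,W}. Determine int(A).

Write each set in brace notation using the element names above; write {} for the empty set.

{NW,W}

U open, U⊆A: {}, {NW,W}. int(A) = ⋃ = {NW,W}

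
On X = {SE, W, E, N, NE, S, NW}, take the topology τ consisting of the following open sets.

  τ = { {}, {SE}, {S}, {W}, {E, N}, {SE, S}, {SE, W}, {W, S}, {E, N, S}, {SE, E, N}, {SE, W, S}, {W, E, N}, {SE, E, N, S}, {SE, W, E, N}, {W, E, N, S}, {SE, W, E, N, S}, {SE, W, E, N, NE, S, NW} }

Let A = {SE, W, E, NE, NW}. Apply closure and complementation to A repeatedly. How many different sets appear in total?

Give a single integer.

closure: X∖int(X∖A) = X∖{S} = {SE, W, E, N, NE, NW}
Let k=closure and c=complement:
  1. A     = {SE, W, E, NE, NW}
  2. kA    = {SE, W, E, N, NE, NW}
  3. cA    = {N, S}
  4. ckA   = {S}
  5. kcA   = {E, N, NE, S, NW}
  6. kckA  = {NE, S, NW}
  7. ckcA  = {SE, W}
  8. ckckA = {SE, W, E, N}
  9. kckcA = {SE, W, NE, NW}
  10. ckckcA = {E, N, S}
— saturated at 10

10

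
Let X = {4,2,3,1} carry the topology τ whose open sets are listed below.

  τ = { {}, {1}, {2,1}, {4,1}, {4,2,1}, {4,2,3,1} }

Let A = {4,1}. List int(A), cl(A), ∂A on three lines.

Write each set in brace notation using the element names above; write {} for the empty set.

int(A) = {4,1}
cl(A)  = {4,2,3,1}
∂A     = {2,3}

opens ⊆ A: {}, {1}, {4,1}; union → int = {4,1}
complement {2,3}; its interior {}; cl(A) = X∖{} = {4,2,3,1}
boundary = {4,2,3,1} ∖ {4,1} = {2,3}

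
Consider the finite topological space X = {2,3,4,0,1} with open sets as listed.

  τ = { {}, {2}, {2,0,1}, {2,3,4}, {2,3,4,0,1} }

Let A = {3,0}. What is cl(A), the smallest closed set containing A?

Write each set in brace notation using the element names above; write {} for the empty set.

{3,4,0,1}

complement {2,4,1}; its interior {2}; cl(A) = X∖{2} = {3,4,0,1}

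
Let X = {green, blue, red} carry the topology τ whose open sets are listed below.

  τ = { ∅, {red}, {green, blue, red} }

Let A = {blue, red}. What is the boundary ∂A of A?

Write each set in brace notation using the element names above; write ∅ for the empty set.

{green, blue}

open subsets of A: ∅, {red}; so int(A) = {red}
closure: X∖int(X∖A) = X∖∅ = {green, blue, red}
∂A = {green, blue, red} minus {red} = {green, blue}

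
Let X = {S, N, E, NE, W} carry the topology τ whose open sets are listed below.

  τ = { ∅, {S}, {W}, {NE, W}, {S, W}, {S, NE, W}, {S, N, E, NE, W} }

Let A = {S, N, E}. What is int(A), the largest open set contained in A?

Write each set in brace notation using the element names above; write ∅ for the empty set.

{S}

open subsets of A: ∅, {S}; so int(A) = {S}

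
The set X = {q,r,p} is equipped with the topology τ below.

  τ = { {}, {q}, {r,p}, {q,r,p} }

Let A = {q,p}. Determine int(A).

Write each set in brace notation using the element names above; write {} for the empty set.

U open, U⊆A: {}, {q}. int(A) = ⋃ = {q}

{q}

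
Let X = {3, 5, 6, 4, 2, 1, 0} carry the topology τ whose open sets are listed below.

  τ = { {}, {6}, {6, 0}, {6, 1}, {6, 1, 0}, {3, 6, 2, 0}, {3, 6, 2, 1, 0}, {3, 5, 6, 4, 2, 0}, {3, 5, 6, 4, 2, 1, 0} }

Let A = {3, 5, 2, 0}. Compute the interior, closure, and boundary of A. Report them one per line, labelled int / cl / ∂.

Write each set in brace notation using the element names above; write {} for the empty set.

int(A) = {}
cl(A)  = {3, 5, 4, 2, 0}
∂A     = {3, 5, 4, 2, 0}

opens ⊆ A: {}; union → int = {}
complement {6, 4, 1}; its interior {6, 1}; cl(A) = X∖{6, 1} = {3, 5, 4, 2, 0}
boundary = {3, 5, 4, 2, 0} ∖ {} = {3, 5, 4, 2, 0}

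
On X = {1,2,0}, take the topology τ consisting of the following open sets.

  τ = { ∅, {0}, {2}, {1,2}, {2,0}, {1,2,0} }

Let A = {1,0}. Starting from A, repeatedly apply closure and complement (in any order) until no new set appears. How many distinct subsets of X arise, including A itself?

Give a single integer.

cl via duality: int({2}) = {2}, so X∖{2} = {1,0}
Write k for closure, c for complement:
  1. A     = {1,0}
  2. cA    = {2}
  3. kcA   = {1,2}
  4. ckcA  = {0}
applying k or c yields no new set

4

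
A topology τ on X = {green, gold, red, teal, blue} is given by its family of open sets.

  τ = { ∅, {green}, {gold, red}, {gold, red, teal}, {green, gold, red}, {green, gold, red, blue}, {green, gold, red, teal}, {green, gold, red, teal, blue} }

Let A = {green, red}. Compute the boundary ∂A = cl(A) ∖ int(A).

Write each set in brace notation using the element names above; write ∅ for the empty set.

opens ⊆ A: ∅, {green}; union → int = {green}
complement {gold, teal, blue}; its interior ∅; cl(A) = X∖∅ = {green, gold, red, teal, blue}
boundary = {green, gold, red, teal, blue} ∖ {green} = {gold, red, teal, blue}

{gold, red, teal, blue}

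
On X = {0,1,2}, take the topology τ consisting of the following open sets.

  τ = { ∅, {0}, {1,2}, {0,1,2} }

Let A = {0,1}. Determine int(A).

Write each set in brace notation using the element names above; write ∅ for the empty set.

{0}

opens ⊆ A: ∅, {0}; union → int = {0}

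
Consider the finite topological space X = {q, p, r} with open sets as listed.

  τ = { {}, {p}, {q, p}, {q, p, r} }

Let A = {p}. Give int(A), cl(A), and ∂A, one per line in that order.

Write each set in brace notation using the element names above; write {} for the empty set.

open subsets of A: {}, {p}; so int(A) = {p}
closure: X∖int(X∖A) = X∖{} = {q, p, r}
∂A = {q, p, r} minus {p} = {q, r}

int(A) = {p}
cl(A)  = {q, p, r}
∂A     = {q, r}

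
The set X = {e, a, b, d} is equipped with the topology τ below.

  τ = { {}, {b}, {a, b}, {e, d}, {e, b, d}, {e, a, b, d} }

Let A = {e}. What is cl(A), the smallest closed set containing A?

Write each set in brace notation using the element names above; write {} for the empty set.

{e, d}

complement {a, b, d}; its interior {a, b}; cl(A) = X∖{a, b} = {e, d}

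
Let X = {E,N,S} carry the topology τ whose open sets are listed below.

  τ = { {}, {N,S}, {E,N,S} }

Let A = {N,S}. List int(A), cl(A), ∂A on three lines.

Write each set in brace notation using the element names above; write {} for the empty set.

int(A) = {N,S}
cl(A)  = {E,N,S}
∂A     = {E}

opens ⊆ A: {}, {N,S}; union → int = {N,S}
complement {E}; its interior {}; cl(A) = X∖{} = {E,N,S}
boundary = {E,N,S} ∖ {N,S} = {E}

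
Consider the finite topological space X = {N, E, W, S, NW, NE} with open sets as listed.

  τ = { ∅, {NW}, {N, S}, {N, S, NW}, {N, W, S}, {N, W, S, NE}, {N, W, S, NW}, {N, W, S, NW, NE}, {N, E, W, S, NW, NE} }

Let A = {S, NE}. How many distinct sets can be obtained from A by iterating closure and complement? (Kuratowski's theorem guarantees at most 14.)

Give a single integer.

8

cl via duality: int({N, E, W, NW}) = {NW}, so X∖{NW} = {N, E, W, S, NE}
Write k for closure, c for complement:
  1. A     = {S, NE}
  2. kA    = {N, E, W, S, NE}
  3. cA    = {N, E, W, NW}
  4. ckA   = {NW}
  5. kcA   = {N, E, W, S, NW, NE}
  6. kckA  = {E, NW}
  7. ckcA  = ∅
  8. ckckA = {N, W, S, NE}
applying k or c yields no new set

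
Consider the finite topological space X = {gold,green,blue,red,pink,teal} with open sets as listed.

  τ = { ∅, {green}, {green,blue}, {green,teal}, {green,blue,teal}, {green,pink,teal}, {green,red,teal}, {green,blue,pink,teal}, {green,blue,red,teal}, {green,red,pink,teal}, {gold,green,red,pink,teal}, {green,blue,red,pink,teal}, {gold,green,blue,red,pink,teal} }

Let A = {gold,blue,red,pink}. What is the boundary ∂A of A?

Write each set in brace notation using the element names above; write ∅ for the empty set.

interior: largest open inside A is ∅ (from ∅)
cl via duality: int({green,teal}) = {green,teal}, so X∖{green,teal} = {gold,blue,red,pink}
cl∖int = {gold,blue,red,pink}

{gold,blue,red,pink}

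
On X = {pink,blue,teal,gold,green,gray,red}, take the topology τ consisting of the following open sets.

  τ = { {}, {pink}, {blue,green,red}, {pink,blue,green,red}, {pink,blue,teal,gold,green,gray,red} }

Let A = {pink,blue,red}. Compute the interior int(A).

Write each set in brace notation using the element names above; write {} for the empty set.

U open, U⊆A: {}, {pink}. int(A) = ⋃ = {pink}

{pink}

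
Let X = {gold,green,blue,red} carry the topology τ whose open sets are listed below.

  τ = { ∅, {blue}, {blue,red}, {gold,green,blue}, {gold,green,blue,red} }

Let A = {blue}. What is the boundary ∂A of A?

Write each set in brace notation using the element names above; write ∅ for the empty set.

{gold,green,red}

open subsets of A: ∅, {blue}; so int(A) = {blue}
closure: X∖int(X∖A) = X∖∅ = {gold,green,blue,red}
∂A = {gold,green,blue,red} minus {blue} = {gold,green,red}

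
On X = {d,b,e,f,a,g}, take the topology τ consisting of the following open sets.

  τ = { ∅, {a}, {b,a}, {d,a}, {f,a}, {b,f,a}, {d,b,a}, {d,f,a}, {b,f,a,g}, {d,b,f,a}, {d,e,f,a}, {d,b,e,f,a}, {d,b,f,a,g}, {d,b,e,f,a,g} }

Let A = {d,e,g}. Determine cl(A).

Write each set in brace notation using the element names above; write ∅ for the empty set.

{d,e,g}

complement {b,f,a}; its interior {b,f,a}; cl(A) = X∖{b,f,a} = {d,e,g}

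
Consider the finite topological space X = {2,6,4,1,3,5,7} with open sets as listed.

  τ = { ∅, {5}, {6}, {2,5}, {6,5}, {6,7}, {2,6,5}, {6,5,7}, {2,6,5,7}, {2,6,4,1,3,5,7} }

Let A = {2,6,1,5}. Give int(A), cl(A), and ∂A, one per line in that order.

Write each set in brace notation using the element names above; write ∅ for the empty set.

interior: largest open inside A is {2,6,5} (from ∅, {6}, {5}, {6,5}, {2,5}, {2,6,5})
cl via duality: int({4,3,7}) = ∅, so X∖∅ = {2,6,4,1,3,5,7}
cl∖int = {4,1,3,7}

int(A) = {2,6,5}
cl(A)  = {2,6,4,1,3,5,7}
∂A     = {4,1,3,7}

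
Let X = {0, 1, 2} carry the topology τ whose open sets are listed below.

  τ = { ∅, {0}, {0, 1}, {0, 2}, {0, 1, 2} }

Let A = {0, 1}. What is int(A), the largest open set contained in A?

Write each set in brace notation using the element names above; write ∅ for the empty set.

{0, 1}

interior: largest open inside A is {0, 1} (from ∅, {0}, {0, 1})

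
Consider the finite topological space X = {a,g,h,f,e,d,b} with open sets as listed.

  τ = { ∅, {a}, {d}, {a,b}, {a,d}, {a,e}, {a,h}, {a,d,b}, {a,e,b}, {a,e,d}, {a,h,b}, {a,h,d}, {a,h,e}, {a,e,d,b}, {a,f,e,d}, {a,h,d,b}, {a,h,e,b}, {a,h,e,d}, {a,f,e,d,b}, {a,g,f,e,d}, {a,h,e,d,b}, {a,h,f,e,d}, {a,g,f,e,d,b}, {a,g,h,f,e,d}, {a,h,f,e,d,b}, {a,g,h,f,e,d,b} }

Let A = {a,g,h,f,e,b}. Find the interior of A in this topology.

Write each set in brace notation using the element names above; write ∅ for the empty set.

{a,h,e,b}

U open, U⊆A: ∅, {a}, {a,h}, {a,b}, {a,e}, {a,h,e}, {a,e,b}, {a,h,b}, {a,h,e,b}. int(A) = ⋃ = {a,h,e,b}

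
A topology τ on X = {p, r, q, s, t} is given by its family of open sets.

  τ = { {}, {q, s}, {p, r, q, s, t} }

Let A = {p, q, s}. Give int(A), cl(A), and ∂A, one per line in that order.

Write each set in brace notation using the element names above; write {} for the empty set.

int(A) = {q, s}
cl(A)  = {p, r, q, s, t}
∂A     = {p, r, t}

interior: largest open inside A is {q, s} (from {}, {q, s})
cl via duality: int({r, t}) = {}, so X∖{} = {p, r, q, s, t}
cl∖int = {p, r, t}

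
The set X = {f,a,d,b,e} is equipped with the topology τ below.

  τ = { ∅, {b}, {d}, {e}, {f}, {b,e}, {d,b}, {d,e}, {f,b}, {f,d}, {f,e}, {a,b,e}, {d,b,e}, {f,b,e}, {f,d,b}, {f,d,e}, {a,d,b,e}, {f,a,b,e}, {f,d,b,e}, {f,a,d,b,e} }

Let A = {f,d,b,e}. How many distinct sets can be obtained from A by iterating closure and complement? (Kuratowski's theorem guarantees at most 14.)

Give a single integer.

4

cl via duality: int({a}) = ∅, so X∖∅ = {f,a,d,b,e}
Write k for closure, c for complement:
  1. A     = {f,d,b,e}
  2. kA    = {f,a,d,b,e}
  3. cA    = {a}
  4. ckA   = ∅
applying k or c yields no new set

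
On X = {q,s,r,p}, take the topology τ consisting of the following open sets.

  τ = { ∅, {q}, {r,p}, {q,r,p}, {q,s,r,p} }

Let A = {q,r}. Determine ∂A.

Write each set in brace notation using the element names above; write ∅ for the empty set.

{s,r,p}

interior: largest open inside A is {q} (from ∅, {q})
cl via duality: int({s,p}) = ∅, so X∖∅ = {q,s,r,p}
cl∖int = {s,r,p}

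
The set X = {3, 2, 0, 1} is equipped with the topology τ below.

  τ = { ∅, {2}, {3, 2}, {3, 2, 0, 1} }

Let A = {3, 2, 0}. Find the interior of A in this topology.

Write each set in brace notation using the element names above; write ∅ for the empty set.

U open, U⊆A: ∅, {2}, {3, 2}. int(A) = ⋃ = {3, 2}

{3, 2}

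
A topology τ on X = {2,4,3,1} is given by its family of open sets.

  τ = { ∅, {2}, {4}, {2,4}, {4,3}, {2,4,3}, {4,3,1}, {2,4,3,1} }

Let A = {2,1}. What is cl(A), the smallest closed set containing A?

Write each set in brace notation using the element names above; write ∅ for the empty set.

complement {4,3}; its interior {4,3}; cl(A) = X∖{4,3} = {2,1}

{2,1}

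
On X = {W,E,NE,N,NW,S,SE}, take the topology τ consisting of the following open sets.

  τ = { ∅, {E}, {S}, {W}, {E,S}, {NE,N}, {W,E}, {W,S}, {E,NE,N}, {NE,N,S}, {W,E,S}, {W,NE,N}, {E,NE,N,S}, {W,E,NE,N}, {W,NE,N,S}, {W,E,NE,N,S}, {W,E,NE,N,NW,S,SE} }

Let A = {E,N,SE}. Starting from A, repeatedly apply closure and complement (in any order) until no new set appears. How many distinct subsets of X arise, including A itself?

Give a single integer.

10

closure: X∖int(X∖A) = X∖{W,S} = {E,NE,N,NW,SE}
Let k=closure and c=complement:
  1. A     = {E,N,SE}
  2. kA    = {E,NE,N,NW,SE}
  3. cA    = {W,NE,NW,S}
  4. ckA   = {W,S}
  5. kcA   = {W,NE,N,NW,S,SE}
  6. kckA  = {W,NW,S,SE}
  7. ckcA  = {E}
  8. ckckA = {E,NE,N}
  9. kckcA = {E,NW,SE}
  10. ckckcA = {W,NE,N,S}
— saturated at 10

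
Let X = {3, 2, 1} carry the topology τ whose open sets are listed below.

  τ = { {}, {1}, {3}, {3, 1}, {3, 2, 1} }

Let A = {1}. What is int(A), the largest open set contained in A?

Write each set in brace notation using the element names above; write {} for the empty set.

{1}

opens ⊆ A: {}, {1}; union → int = {1}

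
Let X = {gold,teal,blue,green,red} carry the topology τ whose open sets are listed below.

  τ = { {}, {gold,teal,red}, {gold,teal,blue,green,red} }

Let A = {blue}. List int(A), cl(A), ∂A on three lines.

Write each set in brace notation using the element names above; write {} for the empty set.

int(A) = {}
cl(A)  = {blue,green}
∂A     = {blue,green}

interior: largest open inside A is {} (from {})
cl via duality: int({gold,teal,green,red}) = {gold,teal,red}, so X∖{gold,teal,red} = {blue,green}
cl∖int = {blue,green}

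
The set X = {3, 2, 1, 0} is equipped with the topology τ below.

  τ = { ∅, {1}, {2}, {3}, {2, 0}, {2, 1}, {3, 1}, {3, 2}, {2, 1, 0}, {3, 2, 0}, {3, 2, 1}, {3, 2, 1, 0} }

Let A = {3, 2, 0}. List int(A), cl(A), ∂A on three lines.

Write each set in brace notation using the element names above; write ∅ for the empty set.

U open, U⊆A: ∅, {2}, {3}, {2, 0}, {3, 2}, {3, 2, 0}. int(A) = ⋃ = {3, 2, 0}
X∖A={1}, int(X∖A)={1}, hence cl(A)={3, 2, 0}
∂A: remove int from cl → ∅

int(A) = {3, 2, 0}
cl(A)  = {3, 2, 0}
∂A     = ∅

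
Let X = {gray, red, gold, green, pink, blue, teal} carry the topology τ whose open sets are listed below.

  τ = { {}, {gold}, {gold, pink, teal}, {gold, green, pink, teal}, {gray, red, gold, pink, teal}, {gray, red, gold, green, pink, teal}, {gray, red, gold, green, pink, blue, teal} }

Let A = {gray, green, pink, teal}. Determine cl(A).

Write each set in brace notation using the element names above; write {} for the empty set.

{gray, red, green, pink, blue, teal}

closure: X∖int(X∖A) = X∖{gold} = {gray, red, green, pink, blue, teal}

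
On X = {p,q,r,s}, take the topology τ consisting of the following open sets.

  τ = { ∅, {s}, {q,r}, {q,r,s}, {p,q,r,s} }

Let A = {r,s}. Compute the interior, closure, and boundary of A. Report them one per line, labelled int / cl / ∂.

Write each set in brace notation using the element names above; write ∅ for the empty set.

open subsets of A: ∅, {s}; so int(A) = {s}
closure: X∖int(X∖A) = X∖∅ = {p,q,r,s}
∂A = {p,q,r,s} minus {s} = {p,q,r}

int(A) = {s}
cl(A)  = {p,q,r,s}
∂A     = {p,q,r}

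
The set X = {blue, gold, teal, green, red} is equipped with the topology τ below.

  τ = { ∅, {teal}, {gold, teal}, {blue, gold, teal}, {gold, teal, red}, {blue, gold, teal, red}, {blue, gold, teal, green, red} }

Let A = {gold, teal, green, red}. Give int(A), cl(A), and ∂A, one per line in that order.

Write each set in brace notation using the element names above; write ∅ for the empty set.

opens ⊆ A: ∅, {teal}, {gold, teal}, {gold, teal, red}; union → int = {gold, teal, red}
complement {blue}; its interior ∅; cl(A) = X∖∅ = {blue, gold, teal, green, red}
boundary = {blue, gold, teal, green, red} ∖ {gold, teal, red} = {blue, green}

int(A) = {gold, teal, red}
cl(A)  = {blue, gold, teal, green, red}
∂A     = {blue, green}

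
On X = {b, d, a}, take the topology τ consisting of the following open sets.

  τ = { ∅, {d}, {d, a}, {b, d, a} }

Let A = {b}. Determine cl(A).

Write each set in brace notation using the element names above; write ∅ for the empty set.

closure: X∖int(X∖A) = X∖{d, a} = {b}

{b}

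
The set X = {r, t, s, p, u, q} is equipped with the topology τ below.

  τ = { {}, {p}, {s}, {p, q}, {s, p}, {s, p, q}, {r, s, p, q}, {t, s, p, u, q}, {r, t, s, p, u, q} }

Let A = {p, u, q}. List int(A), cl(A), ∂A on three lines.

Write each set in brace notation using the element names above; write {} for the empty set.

U open, U⊆A: {}, {p}, {p, q}. int(A) = ⋃ = {p, q}
X∖A={r, t, s}, int(X∖A)={s}, hence cl(A)={r, t, p, u, q}
∂A: remove int from cl → {r, t, u}

int(A) = {p, q}
cl(A)  = {r, t, p, u, q}
∂A     = {r, t, u}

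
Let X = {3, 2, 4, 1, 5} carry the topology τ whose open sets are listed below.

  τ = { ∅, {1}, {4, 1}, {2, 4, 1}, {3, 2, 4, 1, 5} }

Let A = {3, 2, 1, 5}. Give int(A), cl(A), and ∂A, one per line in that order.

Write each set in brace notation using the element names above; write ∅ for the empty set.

U open, U⊆A: ∅, {1}. int(A) = ⋃ = {1}
X∖A={4}, int(X∖A)=∅, hence cl(A)={3, 2, 4, 1, 5}
∂A: remove int from cl → {3, 2, 4, 5}

int(A) = {1}
cl(A)  = {3, 2, 4, 1, 5}
∂A     = {3, 2, 4, 5}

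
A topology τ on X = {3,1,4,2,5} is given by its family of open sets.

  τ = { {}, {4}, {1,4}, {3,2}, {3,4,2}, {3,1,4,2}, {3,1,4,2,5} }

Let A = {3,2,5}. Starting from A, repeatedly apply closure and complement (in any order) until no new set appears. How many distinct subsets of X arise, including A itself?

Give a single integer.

4

complement {1,4}; its interior {1,4}; cl(A) = X∖{1,4} = {3,2,5}
With k = closure, c = complement:
  1. A     = {3,2,5}
  2. cA    = {1,4}
  3. kcA   = {1,4,5}
  4. ckcA  = {3,2}
k, c of each give nothing new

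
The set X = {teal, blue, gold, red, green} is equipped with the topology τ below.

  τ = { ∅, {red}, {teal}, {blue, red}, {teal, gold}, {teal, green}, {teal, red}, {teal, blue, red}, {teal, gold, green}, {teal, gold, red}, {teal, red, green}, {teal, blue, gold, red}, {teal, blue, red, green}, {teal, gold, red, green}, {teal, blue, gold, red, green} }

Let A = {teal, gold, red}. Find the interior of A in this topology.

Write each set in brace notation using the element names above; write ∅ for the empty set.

open subsets of A: ∅, {red}, {teal}, {teal, red}, {teal, gold}, {teal, gold, red}; so int(A) = {teal, gold, red}

{teal, gold, red}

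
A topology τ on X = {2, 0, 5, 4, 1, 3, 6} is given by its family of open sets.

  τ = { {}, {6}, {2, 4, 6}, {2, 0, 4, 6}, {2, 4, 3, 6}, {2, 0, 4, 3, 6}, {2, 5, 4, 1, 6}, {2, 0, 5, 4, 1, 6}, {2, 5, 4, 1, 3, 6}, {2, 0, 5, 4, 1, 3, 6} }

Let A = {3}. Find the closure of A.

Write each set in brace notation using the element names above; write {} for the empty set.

{3}

complement {2, 0, 5, 4, 1, 6}; its interior {2, 0, 5, 4, 1, 6}; cl(A) = X∖{2, 0, 5, 4, 1, 6} = {3}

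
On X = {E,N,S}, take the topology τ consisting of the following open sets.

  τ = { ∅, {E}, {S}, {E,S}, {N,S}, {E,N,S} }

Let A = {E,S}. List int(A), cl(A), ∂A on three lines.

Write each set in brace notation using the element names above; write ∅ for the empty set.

int(A) = {E,S}
cl(A)  = {E,N,S}
∂A     = {N}

interior: largest open inside A is {E,S} (from ∅, {S}, {E}, {E,S})
cl via duality: int({N}) = ∅, so X∖∅ = {E,N,S}
cl∖int = {N}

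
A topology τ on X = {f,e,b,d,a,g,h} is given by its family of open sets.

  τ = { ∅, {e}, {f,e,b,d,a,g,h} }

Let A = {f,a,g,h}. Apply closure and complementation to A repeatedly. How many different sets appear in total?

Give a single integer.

cl via duality: int({e,b,d}) = {e}, so X∖{e} = {f,b,d,a,g,h}
Write k for closure, c for complement:
  1. A     = {f,a,g,h}
  2. kA    = {f,b,d,a,g,h}
  3. cA    = {e,b,d}
  4. ckA   = {e}
  5. kcA   = {f,e,b,d,a,g,h}
  6. ckcA  = ∅
applying k or c yields no new set

6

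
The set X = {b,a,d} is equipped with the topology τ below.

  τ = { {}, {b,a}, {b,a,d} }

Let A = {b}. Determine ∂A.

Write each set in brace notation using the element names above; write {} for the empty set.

{b,a,d}

interior: largest open inside A is {} (from {})
cl via duality: int({a,d}) = {}, so X∖{} = {b,a,d}
cl∖int = {b,a,d}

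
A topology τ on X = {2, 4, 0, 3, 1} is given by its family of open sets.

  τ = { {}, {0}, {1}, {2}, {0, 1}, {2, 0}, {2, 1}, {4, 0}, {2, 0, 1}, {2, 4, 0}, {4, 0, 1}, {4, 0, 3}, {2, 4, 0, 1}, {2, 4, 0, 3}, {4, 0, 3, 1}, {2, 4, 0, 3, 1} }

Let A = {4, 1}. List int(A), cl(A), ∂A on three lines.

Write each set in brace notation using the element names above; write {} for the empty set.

int(A) = {1}
cl(A)  = {4, 3, 1}
∂A     = {4, 3}

U open, U⊆A: {}, {1}. int(A) = ⋃ = {1}
X∖A={2, 0, 3}, int(X∖A)={2, 0}, hence cl(A)={4, 3, 1}
∂A: remove int from cl → {4, 3}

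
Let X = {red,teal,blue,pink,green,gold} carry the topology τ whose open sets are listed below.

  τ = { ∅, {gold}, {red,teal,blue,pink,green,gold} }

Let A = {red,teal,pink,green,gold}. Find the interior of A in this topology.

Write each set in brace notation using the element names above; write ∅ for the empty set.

interior: largest open inside A is {gold} (from ∅, {gold})

{gold}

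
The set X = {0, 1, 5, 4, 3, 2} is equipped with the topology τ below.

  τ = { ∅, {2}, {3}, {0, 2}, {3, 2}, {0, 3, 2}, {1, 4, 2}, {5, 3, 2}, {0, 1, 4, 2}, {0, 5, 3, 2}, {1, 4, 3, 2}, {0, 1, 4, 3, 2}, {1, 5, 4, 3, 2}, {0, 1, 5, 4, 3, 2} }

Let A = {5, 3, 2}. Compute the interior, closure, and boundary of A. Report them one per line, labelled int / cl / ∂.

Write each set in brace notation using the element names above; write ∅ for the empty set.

opens ⊆ A: ∅, {2}, {3}, {3, 2}, {5, 3, 2}; union → int = {5, 3, 2}
complement {0, 1, 4}; its interior ∅; cl(A) = X∖∅ = {0, 1, 5, 4, 3, 2}
boundary = {0, 1, 5, 4, 3, 2} ∖ {5, 3, 2} = {0, 1, 4}

int(A) = {5, 3, 2}
cl(A)  = {0, 1, 5, 4, 3, 2}
∂A     = {0, 1, 4}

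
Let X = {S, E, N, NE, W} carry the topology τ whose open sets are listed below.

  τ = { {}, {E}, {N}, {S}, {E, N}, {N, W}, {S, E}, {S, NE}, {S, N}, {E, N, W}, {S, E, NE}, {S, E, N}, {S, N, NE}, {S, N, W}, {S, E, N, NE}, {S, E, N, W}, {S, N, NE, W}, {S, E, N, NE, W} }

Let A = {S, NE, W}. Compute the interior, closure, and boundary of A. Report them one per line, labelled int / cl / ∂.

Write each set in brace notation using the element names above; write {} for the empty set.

interior: largest open inside A is {S, NE} (from {}, {S}, {S, NE})
cl via duality: int({E, N}) = {E, N}, so X∖{E, N} = {S, NE, W}
cl∖int = {W}

int(A) = {S, NE}
cl(A)  = {S, NE, W}
∂A     = {W}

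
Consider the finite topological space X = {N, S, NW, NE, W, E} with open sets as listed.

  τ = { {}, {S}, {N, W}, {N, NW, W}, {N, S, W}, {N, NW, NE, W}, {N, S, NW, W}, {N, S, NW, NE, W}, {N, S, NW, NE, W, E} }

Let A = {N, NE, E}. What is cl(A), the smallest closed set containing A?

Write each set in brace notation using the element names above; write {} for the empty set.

closure: X∖int(X∖A) = X∖{S} = {N, NW, NE, W, E}

{N, NW, NE, W, E}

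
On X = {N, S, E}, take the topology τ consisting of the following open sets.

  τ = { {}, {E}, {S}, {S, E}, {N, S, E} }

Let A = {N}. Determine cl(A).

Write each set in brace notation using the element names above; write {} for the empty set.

{N}

X∖A={S, E}, int(X∖A)={S, E}, hence cl(A)={N}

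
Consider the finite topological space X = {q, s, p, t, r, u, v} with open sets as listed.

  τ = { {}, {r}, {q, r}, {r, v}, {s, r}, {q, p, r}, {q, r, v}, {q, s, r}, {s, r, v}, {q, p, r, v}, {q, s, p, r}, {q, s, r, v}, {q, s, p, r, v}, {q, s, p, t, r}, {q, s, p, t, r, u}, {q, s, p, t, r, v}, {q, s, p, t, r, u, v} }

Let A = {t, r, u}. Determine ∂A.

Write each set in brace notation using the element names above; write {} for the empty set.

{q, s, p, t, u, v}

interior: largest open inside A is {r} (from {}, {r})
cl via duality: int({q, s, p, v}) = {}, so X∖{} = {q, s, p, t, r, u, v}
cl∖int = {q, s, p, t, u, v}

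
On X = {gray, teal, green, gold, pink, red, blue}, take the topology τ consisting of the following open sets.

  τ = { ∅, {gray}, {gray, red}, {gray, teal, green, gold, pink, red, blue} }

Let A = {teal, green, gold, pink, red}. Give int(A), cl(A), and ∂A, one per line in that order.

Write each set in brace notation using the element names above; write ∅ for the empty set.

open subsets of A: ∅; so int(A) = ∅
closure: X∖int(X∖A) = X∖{gray} = {teal, green, gold, pink, red, blue}
∂A = {teal, green, gold, pink, red, blue} minus ∅ = {teal, green, gold, pink, red, blue}

int(A) = ∅
cl(A)  = {teal, green, gold, pink, red, blue}
∂A     = {teal, green, gold, pink, red, blue}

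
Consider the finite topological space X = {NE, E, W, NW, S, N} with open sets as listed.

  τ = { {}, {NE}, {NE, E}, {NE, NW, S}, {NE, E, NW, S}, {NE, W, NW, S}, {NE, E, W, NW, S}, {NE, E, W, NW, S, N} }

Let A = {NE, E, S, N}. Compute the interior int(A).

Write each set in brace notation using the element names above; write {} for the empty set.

{NE, E}

open subsets of A: {}, {NE}, {NE, E}; so int(A) = {NE, E}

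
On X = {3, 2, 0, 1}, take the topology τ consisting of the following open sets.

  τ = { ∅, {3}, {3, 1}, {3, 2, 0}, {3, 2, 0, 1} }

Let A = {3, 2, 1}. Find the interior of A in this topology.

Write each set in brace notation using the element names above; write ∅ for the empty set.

opens ⊆ A: ∅, {3}, {3, 1}; union → int = {3, 1}

{3, 1}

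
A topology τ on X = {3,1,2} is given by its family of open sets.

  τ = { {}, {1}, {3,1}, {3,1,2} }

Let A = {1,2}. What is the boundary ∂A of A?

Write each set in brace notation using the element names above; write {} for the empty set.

open subsets of A: {}, {1}; so int(A) = {1}
closure: X∖int(X∖A) = X∖{} = {3,1,2}
∂A = {3,1,2} minus {1} = {3,2}

{3,2}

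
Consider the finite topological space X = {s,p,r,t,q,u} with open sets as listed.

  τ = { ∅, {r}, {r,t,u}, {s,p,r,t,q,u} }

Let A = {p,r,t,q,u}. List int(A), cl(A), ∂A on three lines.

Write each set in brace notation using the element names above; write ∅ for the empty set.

opens ⊆ A: ∅, {r}, {r,t,u}; union → int = {r,t,u}
complement {s}; its interior ∅; cl(A) = X∖∅ = {s,p,r,t,q,u}
boundary = {s,p,r,t,q,u} ∖ {r,t,u} = {s,p,q}

int(A) = {r,t,u}
cl(A)  = {s,p,r,t,q,u}
∂A     = {s,p,q}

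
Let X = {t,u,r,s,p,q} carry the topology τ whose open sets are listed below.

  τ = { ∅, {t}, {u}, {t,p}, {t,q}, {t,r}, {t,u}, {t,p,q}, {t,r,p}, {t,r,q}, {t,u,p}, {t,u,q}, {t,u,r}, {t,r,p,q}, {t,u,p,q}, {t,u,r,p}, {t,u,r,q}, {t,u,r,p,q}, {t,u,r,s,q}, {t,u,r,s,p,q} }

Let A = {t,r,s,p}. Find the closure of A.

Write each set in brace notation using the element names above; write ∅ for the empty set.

{t,r,s,p,q}

closure: X∖int(X∖A) = X∖{u} = {t,r,s,p,q}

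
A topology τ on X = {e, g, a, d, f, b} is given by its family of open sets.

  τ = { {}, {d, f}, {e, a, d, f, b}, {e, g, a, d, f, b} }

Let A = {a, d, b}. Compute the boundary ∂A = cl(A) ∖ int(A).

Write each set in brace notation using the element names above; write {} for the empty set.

{e, g, a, d, f, b}

U open, U⊆A: {}. int(A) = ⋃ = {}
X∖A={e, g, f}, int(X∖A)={}, hence cl(A)={e, g, a, d, f, b}
∂A: remove int from cl → {e, g, a, d, f, b}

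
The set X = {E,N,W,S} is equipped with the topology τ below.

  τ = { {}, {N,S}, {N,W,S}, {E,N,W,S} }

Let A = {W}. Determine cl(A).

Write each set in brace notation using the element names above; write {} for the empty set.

{E,W}

closure: X∖int(X∖A) = X∖{N,S} = {E,W}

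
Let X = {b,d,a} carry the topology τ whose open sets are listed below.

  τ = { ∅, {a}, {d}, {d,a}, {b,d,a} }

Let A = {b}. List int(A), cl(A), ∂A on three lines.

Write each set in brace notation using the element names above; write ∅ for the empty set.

open subsets of A: ∅; so int(A) = ∅
closure: X∖int(X∖A) = X∖{d,a} = {b}
∂A = {b} minus ∅ = {b}

int(A) = ∅
cl(A)  = {b}
∂A     = {b}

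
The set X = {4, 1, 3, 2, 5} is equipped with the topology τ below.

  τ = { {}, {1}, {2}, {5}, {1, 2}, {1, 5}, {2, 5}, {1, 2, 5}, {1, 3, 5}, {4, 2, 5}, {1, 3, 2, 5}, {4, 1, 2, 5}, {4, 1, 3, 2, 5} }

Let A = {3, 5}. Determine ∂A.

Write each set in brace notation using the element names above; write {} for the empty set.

interior: largest open inside A is {5} (from {}, {5})
cl via duality: int({4, 1, 2}) = {1, 2}, so X∖{1, 2} = {4, 3, 5}
cl∖int = {4, 3}

{4, 3}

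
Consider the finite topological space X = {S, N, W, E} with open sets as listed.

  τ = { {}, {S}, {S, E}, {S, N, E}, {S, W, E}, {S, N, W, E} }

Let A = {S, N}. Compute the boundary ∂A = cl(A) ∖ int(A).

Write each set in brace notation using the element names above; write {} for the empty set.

U open, U⊆A: {}, {S}. int(A) = ⋃ = {S}
X∖A={W, E}, int(X∖A)={}, hence cl(A)={S, N, W, E}
∂A: remove int from cl → {N, W, E}

{N, W, E}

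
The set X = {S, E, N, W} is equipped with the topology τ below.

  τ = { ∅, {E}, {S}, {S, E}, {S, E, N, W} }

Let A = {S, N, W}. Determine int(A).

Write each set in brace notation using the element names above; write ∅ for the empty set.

U open, U⊆A: ∅, {S}. int(A) = ⋃ = {S}

{S}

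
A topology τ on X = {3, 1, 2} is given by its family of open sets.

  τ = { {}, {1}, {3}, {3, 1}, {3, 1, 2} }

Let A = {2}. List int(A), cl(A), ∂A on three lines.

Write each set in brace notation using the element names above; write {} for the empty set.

U open, U⊆A: {}. int(A) = ⋃ = {}
X∖A={3, 1}, int(X∖A)={3, 1}, hence cl(A)={2}
∂A: remove int from cl → {2}

int(A) = {}
cl(A)  = {2}
∂A     = {2}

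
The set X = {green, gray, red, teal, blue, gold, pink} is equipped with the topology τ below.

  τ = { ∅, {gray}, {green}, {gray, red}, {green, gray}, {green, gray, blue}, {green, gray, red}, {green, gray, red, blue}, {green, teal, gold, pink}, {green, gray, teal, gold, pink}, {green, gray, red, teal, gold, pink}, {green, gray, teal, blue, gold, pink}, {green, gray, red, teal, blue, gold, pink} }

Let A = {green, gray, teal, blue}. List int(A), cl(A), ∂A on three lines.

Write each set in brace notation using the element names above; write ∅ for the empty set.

open subsets of A: ∅, {gray}, {green}, {green, gray}, {green, gray, blue}; so int(A) = {green, gray, blue}
closure: X∖int(X∖A) = X∖∅ = {green, gray, red, teal, blue, gold, pink}
∂A = {green, gray, red, teal, blue, gold, pink} minus {green, gray, blue} = {red, teal, gold, pink}

int(A) = {green, gray, blue}
cl(A)  = {green, gray, red, teal, blue, gold, pink}
∂A     = {red, teal, gold, pink}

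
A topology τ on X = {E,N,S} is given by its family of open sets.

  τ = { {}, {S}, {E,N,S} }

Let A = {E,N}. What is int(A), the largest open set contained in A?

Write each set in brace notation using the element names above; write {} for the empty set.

{}

U open, U⊆A: {}. int(A) = ⋃ = {}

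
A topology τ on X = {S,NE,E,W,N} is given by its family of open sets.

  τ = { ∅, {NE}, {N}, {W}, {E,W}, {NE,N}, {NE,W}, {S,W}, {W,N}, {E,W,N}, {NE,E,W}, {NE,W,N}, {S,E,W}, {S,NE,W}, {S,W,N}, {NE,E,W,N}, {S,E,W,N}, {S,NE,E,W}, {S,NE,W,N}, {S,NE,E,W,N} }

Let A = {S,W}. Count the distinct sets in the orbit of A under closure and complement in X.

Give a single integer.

cl via duality: int({NE,E,N}) = {NE,N}, so X∖{NE,N} = {S,E,W}
Write k for closure, c for complement:
  1. A     = {S,W}
  2. kA    = {S,E,W}
  3. cA    = {NE,E,N}
  4. ckA   = {NE,N}
applying k or c yields no new set

4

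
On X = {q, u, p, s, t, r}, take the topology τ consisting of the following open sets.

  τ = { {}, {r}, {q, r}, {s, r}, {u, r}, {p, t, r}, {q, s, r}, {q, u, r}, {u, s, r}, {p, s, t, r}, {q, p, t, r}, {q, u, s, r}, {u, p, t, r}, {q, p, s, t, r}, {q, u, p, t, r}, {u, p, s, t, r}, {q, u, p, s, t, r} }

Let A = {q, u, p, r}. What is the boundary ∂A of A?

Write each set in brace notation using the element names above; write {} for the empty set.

opens ⊆ A: {}, {r}, {u, r}, {q, r}, {q, u, r}; union → int = {q, u, r}
complement {s, t}; its interior {}; cl(A) = X∖{} = {q, u, p, s, t, r}
boundary = {q, u, p, s, t, r} ∖ {q, u, r} = {p, s, t}

{p, s, t}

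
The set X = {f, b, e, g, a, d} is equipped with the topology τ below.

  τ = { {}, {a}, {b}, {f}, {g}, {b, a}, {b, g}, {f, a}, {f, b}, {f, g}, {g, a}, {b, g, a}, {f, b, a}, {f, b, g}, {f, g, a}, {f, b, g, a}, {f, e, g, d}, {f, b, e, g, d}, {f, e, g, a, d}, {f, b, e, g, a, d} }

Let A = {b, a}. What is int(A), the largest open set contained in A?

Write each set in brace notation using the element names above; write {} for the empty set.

{b, a}

opens ⊆ A: {}, {b}, {a}, {b, a}; union → int = {b, a}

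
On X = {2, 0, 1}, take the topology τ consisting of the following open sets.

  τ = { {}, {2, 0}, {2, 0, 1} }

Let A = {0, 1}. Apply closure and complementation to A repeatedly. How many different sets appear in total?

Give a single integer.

4

cl via duality: int({2}) = {}, so X∖{} = {2, 0, 1}
Write k for closure, c for complement:
  1. A     = {0, 1}
  2. kA    = {2, 0, 1}
  3. cA    = {2}
  4. ckA   = {}
applying k or c yields no new set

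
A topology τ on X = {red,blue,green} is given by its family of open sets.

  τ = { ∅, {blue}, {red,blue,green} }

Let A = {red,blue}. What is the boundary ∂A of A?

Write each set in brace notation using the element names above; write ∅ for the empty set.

opens ⊆ A: ∅, {blue}; union → int = {blue}
complement {green}; its interior ∅; cl(A) = X∖∅ = {red,blue,green}
boundary = {red,blue,green} ∖ {blue} = {red,green}

{red,green}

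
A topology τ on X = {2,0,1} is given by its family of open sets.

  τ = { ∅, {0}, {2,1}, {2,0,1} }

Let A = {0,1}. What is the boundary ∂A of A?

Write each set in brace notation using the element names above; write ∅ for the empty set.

{2,1}

opens ⊆ A: ∅, {0}; union → int = {0}
complement {2}; its interior ∅; cl(A) = X∖∅ = {2,0,1}
boundary = {2,0,1} ∖ {0} = {2,1}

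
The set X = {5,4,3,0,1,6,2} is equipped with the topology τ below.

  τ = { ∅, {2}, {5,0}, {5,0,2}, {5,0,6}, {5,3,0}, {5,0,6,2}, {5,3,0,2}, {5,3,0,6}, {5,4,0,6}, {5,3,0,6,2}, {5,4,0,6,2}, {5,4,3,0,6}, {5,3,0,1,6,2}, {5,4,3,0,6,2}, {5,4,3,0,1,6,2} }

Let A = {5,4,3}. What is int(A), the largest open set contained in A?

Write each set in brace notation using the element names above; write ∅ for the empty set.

interior: largest open inside A is ∅ (from ∅)

∅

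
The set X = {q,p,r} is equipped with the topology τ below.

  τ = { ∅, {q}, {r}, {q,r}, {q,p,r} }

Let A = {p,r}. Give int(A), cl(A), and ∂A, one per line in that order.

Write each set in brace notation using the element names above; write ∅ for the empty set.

int(A) = {r}
cl(A)  = {p,r}
∂A     = {p}

open subsets of A: ∅, {r}; so int(A) = {r}
closure: X∖int(X∖A) = X∖{q} = {p,r}
∂A = {p,r} minus {r} = {p}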